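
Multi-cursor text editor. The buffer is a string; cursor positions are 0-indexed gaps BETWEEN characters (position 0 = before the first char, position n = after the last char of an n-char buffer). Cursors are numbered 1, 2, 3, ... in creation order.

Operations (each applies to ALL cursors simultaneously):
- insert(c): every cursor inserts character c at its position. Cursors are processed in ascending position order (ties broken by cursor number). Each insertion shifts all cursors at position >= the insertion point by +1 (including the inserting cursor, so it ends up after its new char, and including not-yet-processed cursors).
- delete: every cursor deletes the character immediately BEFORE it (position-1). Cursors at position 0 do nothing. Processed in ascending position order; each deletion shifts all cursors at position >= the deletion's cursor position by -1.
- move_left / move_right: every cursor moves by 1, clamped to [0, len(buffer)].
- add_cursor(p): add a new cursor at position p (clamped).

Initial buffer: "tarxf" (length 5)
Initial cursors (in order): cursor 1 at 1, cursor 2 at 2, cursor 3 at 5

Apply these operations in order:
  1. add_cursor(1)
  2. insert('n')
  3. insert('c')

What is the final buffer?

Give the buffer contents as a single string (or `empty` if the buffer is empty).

Answer: tnnccancrxfnc

Derivation:
After op 1 (add_cursor(1)): buffer="tarxf" (len 5), cursors c1@1 c4@1 c2@2 c3@5, authorship .....
After op 2 (insert('n')): buffer="tnnanrxfn" (len 9), cursors c1@3 c4@3 c2@5 c3@9, authorship .14.2...3
After op 3 (insert('c')): buffer="tnnccancrxfnc" (len 13), cursors c1@5 c4@5 c2@8 c3@13, authorship .1414.22...33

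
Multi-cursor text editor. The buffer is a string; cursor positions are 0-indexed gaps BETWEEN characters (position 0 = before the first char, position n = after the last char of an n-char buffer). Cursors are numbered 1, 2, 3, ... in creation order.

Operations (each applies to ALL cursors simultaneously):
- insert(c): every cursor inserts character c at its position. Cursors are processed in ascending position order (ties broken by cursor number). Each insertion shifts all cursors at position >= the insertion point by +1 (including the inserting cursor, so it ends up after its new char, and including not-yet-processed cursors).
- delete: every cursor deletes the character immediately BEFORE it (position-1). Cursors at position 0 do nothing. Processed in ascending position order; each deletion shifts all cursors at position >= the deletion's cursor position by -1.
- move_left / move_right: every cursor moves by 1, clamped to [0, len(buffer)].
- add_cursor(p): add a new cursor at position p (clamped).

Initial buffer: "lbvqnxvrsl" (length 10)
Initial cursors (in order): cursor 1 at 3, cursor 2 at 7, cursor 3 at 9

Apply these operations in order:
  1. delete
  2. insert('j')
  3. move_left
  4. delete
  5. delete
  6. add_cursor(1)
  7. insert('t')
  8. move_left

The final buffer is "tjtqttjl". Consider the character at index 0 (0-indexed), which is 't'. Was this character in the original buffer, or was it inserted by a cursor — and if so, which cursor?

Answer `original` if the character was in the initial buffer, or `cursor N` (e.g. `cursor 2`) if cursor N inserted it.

After op 1 (delete): buffer="lbqnxrl" (len 7), cursors c1@2 c2@5 c3@6, authorship .......
After op 2 (insert('j')): buffer="lbjqnxjrjl" (len 10), cursors c1@3 c2@7 c3@9, authorship ..1...2.3.
After op 3 (move_left): buffer="lbjqnxjrjl" (len 10), cursors c1@2 c2@6 c3@8, authorship ..1...2.3.
After op 4 (delete): buffer="ljqnjjl" (len 7), cursors c1@1 c2@4 c3@5, authorship .1..23.
After op 5 (delete): buffer="jqjl" (len 4), cursors c1@0 c2@2 c3@2, authorship 1.3.
After op 6 (add_cursor(1)): buffer="jqjl" (len 4), cursors c1@0 c4@1 c2@2 c3@2, authorship 1.3.
After op 7 (insert('t')): buffer="tjtqttjl" (len 8), cursors c1@1 c4@3 c2@6 c3@6, authorship 114.233.
After op 8 (move_left): buffer="tjtqttjl" (len 8), cursors c1@0 c4@2 c2@5 c3@5, authorship 114.233.
Authorship (.=original, N=cursor N): 1 1 4 . 2 3 3 .
Index 0: author = 1

Answer: cursor 1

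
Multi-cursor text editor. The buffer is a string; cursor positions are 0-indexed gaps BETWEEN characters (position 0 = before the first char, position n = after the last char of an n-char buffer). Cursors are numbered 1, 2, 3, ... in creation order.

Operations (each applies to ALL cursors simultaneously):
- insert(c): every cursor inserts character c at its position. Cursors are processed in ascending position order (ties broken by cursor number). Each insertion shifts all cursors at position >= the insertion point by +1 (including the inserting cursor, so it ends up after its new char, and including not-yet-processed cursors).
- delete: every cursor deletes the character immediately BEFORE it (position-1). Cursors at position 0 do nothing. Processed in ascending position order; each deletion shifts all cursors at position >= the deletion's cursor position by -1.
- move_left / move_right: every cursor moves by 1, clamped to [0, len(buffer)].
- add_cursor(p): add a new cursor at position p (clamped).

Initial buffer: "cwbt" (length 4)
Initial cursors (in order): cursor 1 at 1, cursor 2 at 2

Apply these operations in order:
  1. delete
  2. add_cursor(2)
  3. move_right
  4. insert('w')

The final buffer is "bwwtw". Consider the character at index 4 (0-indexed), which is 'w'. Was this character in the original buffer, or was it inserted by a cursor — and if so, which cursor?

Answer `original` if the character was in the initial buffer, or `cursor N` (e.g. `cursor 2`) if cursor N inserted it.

Answer: cursor 3

Derivation:
After op 1 (delete): buffer="bt" (len 2), cursors c1@0 c2@0, authorship ..
After op 2 (add_cursor(2)): buffer="bt" (len 2), cursors c1@0 c2@0 c3@2, authorship ..
After op 3 (move_right): buffer="bt" (len 2), cursors c1@1 c2@1 c3@2, authorship ..
After op 4 (insert('w')): buffer="bwwtw" (len 5), cursors c1@3 c2@3 c3@5, authorship .12.3
Authorship (.=original, N=cursor N): . 1 2 . 3
Index 4: author = 3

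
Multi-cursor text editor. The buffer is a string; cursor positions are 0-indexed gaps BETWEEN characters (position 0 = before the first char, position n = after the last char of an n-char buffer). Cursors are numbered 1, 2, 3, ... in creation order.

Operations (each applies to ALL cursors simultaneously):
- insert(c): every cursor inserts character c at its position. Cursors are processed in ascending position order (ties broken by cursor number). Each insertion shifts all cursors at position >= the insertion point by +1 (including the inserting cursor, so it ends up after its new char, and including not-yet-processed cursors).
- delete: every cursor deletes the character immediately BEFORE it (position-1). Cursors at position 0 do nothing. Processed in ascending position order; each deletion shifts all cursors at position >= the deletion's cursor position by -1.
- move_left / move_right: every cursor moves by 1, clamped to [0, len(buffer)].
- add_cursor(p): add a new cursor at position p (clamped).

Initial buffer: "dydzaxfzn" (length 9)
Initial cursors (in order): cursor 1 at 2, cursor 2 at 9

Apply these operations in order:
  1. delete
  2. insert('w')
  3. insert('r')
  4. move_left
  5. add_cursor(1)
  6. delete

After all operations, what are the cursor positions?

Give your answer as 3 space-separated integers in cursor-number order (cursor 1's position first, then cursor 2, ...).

After op 1 (delete): buffer="ddzaxfz" (len 7), cursors c1@1 c2@7, authorship .......
After op 2 (insert('w')): buffer="dwdzaxfzw" (len 9), cursors c1@2 c2@9, authorship .1......2
After op 3 (insert('r')): buffer="dwrdzaxfzwr" (len 11), cursors c1@3 c2@11, authorship .11......22
After op 4 (move_left): buffer="dwrdzaxfzwr" (len 11), cursors c1@2 c2@10, authorship .11......22
After op 5 (add_cursor(1)): buffer="dwrdzaxfzwr" (len 11), cursors c3@1 c1@2 c2@10, authorship .11......22
After op 6 (delete): buffer="rdzaxfzr" (len 8), cursors c1@0 c3@0 c2@7, authorship 1......2

Answer: 0 7 0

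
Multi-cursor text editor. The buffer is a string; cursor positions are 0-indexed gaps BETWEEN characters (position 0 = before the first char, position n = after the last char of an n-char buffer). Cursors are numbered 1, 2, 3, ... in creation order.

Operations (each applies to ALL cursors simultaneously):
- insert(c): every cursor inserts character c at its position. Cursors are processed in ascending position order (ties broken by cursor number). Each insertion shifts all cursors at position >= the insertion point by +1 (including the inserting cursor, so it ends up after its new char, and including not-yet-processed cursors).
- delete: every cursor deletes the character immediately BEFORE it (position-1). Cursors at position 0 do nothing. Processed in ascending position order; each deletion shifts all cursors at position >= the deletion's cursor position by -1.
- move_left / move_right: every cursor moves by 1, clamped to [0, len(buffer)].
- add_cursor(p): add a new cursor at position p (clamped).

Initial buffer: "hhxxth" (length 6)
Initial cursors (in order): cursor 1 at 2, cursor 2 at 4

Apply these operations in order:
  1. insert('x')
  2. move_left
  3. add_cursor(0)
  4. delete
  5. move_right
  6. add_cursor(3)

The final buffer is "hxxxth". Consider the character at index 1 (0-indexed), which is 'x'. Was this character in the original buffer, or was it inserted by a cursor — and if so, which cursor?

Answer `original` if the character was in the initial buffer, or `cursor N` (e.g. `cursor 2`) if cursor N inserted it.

After op 1 (insert('x')): buffer="hhxxxxth" (len 8), cursors c1@3 c2@6, authorship ..1..2..
After op 2 (move_left): buffer="hhxxxxth" (len 8), cursors c1@2 c2@5, authorship ..1..2..
After op 3 (add_cursor(0)): buffer="hhxxxxth" (len 8), cursors c3@0 c1@2 c2@5, authorship ..1..2..
After op 4 (delete): buffer="hxxxth" (len 6), cursors c3@0 c1@1 c2@3, authorship .1.2..
After op 5 (move_right): buffer="hxxxth" (len 6), cursors c3@1 c1@2 c2@4, authorship .1.2..
After op 6 (add_cursor(3)): buffer="hxxxth" (len 6), cursors c3@1 c1@2 c4@3 c2@4, authorship .1.2..
Authorship (.=original, N=cursor N): . 1 . 2 . .
Index 1: author = 1

Answer: cursor 1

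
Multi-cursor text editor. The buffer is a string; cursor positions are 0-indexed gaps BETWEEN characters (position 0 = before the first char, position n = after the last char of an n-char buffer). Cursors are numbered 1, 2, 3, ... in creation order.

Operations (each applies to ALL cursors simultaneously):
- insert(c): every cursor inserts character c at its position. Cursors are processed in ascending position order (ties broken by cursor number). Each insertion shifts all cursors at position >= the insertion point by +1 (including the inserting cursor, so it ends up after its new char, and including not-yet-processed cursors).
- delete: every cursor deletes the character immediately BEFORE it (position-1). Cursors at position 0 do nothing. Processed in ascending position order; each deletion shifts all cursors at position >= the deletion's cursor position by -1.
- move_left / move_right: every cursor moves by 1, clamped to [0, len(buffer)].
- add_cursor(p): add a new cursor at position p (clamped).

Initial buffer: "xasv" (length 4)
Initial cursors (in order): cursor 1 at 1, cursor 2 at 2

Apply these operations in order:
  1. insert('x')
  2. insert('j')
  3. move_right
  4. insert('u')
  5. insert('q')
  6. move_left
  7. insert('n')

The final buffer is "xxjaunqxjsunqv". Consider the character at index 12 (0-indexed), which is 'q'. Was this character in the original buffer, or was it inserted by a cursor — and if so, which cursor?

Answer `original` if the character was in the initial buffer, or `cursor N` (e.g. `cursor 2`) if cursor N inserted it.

Answer: cursor 2

Derivation:
After op 1 (insert('x')): buffer="xxaxsv" (len 6), cursors c1@2 c2@4, authorship .1.2..
After op 2 (insert('j')): buffer="xxjaxjsv" (len 8), cursors c1@3 c2@6, authorship .11.22..
After op 3 (move_right): buffer="xxjaxjsv" (len 8), cursors c1@4 c2@7, authorship .11.22..
After op 4 (insert('u')): buffer="xxjauxjsuv" (len 10), cursors c1@5 c2@9, authorship .11.122.2.
After op 5 (insert('q')): buffer="xxjauqxjsuqv" (len 12), cursors c1@6 c2@11, authorship .11.1122.22.
After op 6 (move_left): buffer="xxjauqxjsuqv" (len 12), cursors c1@5 c2@10, authorship .11.1122.22.
After op 7 (insert('n')): buffer="xxjaunqxjsunqv" (len 14), cursors c1@6 c2@12, authorship .11.11122.222.
Authorship (.=original, N=cursor N): . 1 1 . 1 1 1 2 2 . 2 2 2 .
Index 12: author = 2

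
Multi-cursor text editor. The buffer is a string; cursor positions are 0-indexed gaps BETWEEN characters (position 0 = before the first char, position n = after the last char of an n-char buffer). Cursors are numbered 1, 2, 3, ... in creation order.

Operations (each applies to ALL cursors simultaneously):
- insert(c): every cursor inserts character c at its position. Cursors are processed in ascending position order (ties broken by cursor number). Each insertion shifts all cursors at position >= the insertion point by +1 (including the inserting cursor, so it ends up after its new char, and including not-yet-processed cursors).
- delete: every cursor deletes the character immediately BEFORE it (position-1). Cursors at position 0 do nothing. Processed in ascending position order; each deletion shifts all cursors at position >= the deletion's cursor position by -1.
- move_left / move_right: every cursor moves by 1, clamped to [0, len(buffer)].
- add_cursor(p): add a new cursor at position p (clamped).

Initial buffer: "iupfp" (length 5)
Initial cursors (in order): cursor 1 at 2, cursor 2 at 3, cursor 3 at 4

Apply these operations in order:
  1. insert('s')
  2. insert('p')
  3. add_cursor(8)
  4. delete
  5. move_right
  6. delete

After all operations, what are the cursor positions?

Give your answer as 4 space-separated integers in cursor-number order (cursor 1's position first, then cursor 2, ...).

Answer: 3 3 3 3

Derivation:
After op 1 (insert('s')): buffer="iuspsfsp" (len 8), cursors c1@3 c2@5 c3@7, authorship ..1.2.3.
After op 2 (insert('p')): buffer="iusppspfspp" (len 11), cursors c1@4 c2@7 c3@10, authorship ..11.22.33.
After op 3 (add_cursor(8)): buffer="iusppspfspp" (len 11), cursors c1@4 c2@7 c4@8 c3@10, authorship ..11.22.33.
After op 4 (delete): buffer="iuspssp" (len 7), cursors c1@3 c2@5 c4@5 c3@6, authorship ..1.23.
After op 5 (move_right): buffer="iuspssp" (len 7), cursors c1@4 c2@6 c4@6 c3@7, authorship ..1.23.
After op 6 (delete): buffer="ius" (len 3), cursors c1@3 c2@3 c3@3 c4@3, authorship ..1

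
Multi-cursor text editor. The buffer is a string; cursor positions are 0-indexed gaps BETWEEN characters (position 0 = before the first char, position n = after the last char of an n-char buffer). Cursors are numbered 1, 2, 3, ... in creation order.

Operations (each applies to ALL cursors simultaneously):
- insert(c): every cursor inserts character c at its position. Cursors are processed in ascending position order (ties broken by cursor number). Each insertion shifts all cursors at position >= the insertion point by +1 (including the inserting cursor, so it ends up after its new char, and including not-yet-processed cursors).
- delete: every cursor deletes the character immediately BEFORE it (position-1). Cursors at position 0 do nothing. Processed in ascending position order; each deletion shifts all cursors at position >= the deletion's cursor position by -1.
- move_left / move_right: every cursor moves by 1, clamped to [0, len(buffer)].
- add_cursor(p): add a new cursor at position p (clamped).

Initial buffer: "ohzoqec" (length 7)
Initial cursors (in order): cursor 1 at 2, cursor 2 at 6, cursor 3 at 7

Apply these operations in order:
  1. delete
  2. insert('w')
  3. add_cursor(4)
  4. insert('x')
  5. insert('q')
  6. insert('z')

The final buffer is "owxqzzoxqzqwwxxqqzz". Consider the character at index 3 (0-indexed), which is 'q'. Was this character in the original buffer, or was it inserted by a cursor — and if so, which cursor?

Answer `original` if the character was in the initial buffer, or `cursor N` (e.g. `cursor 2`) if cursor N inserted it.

Answer: cursor 1

Derivation:
After op 1 (delete): buffer="ozoq" (len 4), cursors c1@1 c2@4 c3@4, authorship ....
After op 2 (insert('w')): buffer="owzoqww" (len 7), cursors c1@2 c2@7 c3@7, authorship .1...23
After op 3 (add_cursor(4)): buffer="owzoqww" (len 7), cursors c1@2 c4@4 c2@7 c3@7, authorship .1...23
After op 4 (insert('x')): buffer="owxzoxqwwxx" (len 11), cursors c1@3 c4@6 c2@11 c3@11, authorship .11..4.2323
After op 5 (insert('q')): buffer="owxqzoxqqwwxxqq" (len 15), cursors c1@4 c4@8 c2@15 c3@15, authorship .111..44.232323
After op 6 (insert('z')): buffer="owxqzzoxqzqwwxxqqzz" (len 19), cursors c1@5 c4@10 c2@19 c3@19, authorship .1111..444.23232323
Authorship (.=original, N=cursor N): . 1 1 1 1 . . 4 4 4 . 2 3 2 3 2 3 2 3
Index 3: author = 1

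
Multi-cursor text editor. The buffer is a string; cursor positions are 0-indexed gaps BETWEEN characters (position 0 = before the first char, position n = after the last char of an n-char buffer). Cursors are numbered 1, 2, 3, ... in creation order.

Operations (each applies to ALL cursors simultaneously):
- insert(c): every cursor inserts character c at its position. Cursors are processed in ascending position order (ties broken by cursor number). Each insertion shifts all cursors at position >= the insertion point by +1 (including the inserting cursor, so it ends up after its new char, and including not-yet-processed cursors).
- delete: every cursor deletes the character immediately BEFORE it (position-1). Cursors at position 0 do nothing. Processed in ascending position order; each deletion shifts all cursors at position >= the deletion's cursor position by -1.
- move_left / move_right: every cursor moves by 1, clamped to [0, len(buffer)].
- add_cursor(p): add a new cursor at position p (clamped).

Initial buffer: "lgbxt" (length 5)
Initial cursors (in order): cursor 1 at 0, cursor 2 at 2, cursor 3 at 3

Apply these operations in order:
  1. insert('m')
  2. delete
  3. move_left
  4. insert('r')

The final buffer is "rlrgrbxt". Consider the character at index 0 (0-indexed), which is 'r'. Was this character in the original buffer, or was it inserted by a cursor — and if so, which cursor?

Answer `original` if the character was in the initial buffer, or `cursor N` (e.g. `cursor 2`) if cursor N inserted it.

Answer: cursor 1

Derivation:
After op 1 (insert('m')): buffer="mlgmbmxt" (len 8), cursors c1@1 c2@4 c3@6, authorship 1..2.3..
After op 2 (delete): buffer="lgbxt" (len 5), cursors c1@0 c2@2 c3@3, authorship .....
After op 3 (move_left): buffer="lgbxt" (len 5), cursors c1@0 c2@1 c3@2, authorship .....
After op 4 (insert('r')): buffer="rlrgrbxt" (len 8), cursors c1@1 c2@3 c3@5, authorship 1.2.3...
Authorship (.=original, N=cursor N): 1 . 2 . 3 . . .
Index 0: author = 1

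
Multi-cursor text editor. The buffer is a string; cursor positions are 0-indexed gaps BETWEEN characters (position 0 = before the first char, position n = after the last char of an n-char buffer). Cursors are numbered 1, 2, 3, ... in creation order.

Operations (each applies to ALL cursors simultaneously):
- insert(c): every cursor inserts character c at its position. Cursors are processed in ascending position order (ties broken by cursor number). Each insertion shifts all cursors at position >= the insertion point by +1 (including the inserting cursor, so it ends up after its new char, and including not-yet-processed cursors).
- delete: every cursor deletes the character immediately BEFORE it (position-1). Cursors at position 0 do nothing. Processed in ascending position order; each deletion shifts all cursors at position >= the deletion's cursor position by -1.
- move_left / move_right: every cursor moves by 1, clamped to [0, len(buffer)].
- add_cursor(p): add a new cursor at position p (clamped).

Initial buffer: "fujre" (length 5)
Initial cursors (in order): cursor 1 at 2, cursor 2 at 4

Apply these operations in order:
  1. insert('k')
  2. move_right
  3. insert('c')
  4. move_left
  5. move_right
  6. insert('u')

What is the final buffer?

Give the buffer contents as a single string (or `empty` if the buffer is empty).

After op 1 (insert('k')): buffer="fukjrke" (len 7), cursors c1@3 c2@6, authorship ..1..2.
After op 2 (move_right): buffer="fukjrke" (len 7), cursors c1@4 c2@7, authorship ..1..2.
After op 3 (insert('c')): buffer="fukjcrkec" (len 9), cursors c1@5 c2@9, authorship ..1.1.2.2
After op 4 (move_left): buffer="fukjcrkec" (len 9), cursors c1@4 c2@8, authorship ..1.1.2.2
After op 5 (move_right): buffer="fukjcrkec" (len 9), cursors c1@5 c2@9, authorship ..1.1.2.2
After op 6 (insert('u')): buffer="fukjcurkecu" (len 11), cursors c1@6 c2@11, authorship ..1.11.2.22

Answer: fukjcurkecu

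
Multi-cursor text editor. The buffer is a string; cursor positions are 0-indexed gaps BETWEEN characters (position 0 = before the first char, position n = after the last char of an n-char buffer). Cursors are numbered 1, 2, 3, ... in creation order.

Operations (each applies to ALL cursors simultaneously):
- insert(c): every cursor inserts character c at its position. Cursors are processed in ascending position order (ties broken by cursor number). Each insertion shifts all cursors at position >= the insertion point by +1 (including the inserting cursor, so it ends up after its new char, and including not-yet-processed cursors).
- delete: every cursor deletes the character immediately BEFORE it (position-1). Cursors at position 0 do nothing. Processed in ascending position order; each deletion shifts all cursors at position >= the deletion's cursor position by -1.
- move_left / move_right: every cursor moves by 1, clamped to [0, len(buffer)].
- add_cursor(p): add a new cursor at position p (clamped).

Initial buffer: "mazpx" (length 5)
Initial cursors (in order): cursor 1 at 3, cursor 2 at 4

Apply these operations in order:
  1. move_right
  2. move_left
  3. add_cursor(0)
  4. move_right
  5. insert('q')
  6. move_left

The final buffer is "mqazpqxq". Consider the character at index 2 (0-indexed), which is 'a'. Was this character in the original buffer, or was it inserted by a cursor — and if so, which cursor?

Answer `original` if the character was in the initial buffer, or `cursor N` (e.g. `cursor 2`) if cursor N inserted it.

Answer: original

Derivation:
After op 1 (move_right): buffer="mazpx" (len 5), cursors c1@4 c2@5, authorship .....
After op 2 (move_left): buffer="mazpx" (len 5), cursors c1@3 c2@4, authorship .....
After op 3 (add_cursor(0)): buffer="mazpx" (len 5), cursors c3@0 c1@3 c2@4, authorship .....
After op 4 (move_right): buffer="mazpx" (len 5), cursors c3@1 c1@4 c2@5, authorship .....
After op 5 (insert('q')): buffer="mqazpqxq" (len 8), cursors c3@2 c1@6 c2@8, authorship .3...1.2
After op 6 (move_left): buffer="mqazpqxq" (len 8), cursors c3@1 c1@5 c2@7, authorship .3...1.2
Authorship (.=original, N=cursor N): . 3 . . . 1 . 2
Index 2: author = original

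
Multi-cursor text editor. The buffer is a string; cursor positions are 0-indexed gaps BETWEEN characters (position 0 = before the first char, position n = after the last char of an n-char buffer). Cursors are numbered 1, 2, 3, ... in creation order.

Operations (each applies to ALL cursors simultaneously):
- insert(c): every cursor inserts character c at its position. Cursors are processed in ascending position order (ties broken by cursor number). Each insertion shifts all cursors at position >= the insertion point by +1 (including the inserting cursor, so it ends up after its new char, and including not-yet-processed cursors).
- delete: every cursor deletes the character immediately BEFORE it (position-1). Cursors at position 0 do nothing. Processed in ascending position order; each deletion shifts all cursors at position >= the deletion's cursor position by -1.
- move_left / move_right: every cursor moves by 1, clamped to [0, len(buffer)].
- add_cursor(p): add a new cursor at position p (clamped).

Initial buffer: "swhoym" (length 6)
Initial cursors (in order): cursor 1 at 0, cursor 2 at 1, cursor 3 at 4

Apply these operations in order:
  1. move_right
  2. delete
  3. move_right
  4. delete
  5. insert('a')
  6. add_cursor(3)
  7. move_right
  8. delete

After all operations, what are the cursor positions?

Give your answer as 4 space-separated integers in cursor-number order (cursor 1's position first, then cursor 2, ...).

After op 1 (move_right): buffer="swhoym" (len 6), cursors c1@1 c2@2 c3@5, authorship ......
After op 2 (delete): buffer="hom" (len 3), cursors c1@0 c2@0 c3@2, authorship ...
After op 3 (move_right): buffer="hom" (len 3), cursors c1@1 c2@1 c3@3, authorship ...
After op 4 (delete): buffer="o" (len 1), cursors c1@0 c2@0 c3@1, authorship .
After op 5 (insert('a')): buffer="aaoa" (len 4), cursors c1@2 c2@2 c3@4, authorship 12.3
After op 6 (add_cursor(3)): buffer="aaoa" (len 4), cursors c1@2 c2@2 c4@3 c3@4, authorship 12.3
After op 7 (move_right): buffer="aaoa" (len 4), cursors c1@3 c2@3 c3@4 c4@4, authorship 12.3
After op 8 (delete): buffer="" (len 0), cursors c1@0 c2@0 c3@0 c4@0, authorship 

Answer: 0 0 0 0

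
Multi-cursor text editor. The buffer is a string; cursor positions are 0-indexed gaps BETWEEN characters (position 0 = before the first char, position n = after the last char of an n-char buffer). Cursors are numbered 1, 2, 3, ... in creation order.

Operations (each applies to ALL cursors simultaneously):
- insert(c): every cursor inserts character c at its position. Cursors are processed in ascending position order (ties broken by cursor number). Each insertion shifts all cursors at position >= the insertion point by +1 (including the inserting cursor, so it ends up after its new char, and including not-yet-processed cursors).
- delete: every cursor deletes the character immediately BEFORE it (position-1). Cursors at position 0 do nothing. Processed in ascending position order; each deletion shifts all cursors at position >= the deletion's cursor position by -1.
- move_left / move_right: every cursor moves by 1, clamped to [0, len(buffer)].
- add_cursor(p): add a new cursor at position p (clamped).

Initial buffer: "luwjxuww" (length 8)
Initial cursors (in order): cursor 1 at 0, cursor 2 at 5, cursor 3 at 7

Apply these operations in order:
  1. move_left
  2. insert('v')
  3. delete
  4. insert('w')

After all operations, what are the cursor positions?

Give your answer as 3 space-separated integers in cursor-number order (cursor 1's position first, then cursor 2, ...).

Answer: 1 6 9

Derivation:
After op 1 (move_left): buffer="luwjxuww" (len 8), cursors c1@0 c2@4 c3@6, authorship ........
After op 2 (insert('v')): buffer="vluwjvxuvww" (len 11), cursors c1@1 c2@6 c3@9, authorship 1....2..3..
After op 3 (delete): buffer="luwjxuww" (len 8), cursors c1@0 c2@4 c3@6, authorship ........
After op 4 (insert('w')): buffer="wluwjwxuwww" (len 11), cursors c1@1 c2@6 c3@9, authorship 1....2..3..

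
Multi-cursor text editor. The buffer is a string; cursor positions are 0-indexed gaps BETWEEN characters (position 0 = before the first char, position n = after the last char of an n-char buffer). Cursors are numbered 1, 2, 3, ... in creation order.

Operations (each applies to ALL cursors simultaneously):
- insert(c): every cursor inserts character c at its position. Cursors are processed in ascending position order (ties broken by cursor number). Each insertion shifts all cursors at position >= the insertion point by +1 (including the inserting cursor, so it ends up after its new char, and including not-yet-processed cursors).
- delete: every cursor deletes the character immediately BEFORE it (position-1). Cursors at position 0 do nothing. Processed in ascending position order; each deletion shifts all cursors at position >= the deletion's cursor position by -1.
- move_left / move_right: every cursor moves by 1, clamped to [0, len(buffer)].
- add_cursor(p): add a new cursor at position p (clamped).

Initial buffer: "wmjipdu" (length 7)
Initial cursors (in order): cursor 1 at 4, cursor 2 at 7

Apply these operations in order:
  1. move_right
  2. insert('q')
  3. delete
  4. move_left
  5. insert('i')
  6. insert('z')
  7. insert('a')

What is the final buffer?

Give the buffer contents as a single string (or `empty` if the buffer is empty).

After op 1 (move_right): buffer="wmjipdu" (len 7), cursors c1@5 c2@7, authorship .......
After op 2 (insert('q')): buffer="wmjipqduq" (len 9), cursors c1@6 c2@9, authorship .....1..2
After op 3 (delete): buffer="wmjipdu" (len 7), cursors c1@5 c2@7, authorship .......
After op 4 (move_left): buffer="wmjipdu" (len 7), cursors c1@4 c2@6, authorship .......
After op 5 (insert('i')): buffer="wmjiipdiu" (len 9), cursors c1@5 c2@8, authorship ....1..2.
After op 6 (insert('z')): buffer="wmjiizpdizu" (len 11), cursors c1@6 c2@10, authorship ....11..22.
After op 7 (insert('a')): buffer="wmjiizapdizau" (len 13), cursors c1@7 c2@12, authorship ....111..222.

Answer: wmjiizapdizau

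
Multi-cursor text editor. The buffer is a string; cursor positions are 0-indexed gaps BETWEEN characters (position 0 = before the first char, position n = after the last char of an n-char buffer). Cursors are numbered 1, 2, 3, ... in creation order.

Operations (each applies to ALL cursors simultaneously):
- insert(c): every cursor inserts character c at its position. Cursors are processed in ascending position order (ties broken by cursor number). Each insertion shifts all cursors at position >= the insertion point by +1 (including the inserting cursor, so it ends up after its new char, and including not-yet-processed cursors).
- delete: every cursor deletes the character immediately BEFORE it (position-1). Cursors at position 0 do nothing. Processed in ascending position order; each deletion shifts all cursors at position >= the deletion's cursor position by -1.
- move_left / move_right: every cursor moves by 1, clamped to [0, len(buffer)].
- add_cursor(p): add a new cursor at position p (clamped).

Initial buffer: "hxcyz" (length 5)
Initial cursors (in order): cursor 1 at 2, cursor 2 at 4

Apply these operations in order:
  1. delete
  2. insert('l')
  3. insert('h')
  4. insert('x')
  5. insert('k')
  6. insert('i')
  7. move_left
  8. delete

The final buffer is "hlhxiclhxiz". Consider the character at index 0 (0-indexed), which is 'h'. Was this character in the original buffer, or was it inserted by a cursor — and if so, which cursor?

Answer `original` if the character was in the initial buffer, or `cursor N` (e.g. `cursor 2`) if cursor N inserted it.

Answer: original

Derivation:
After op 1 (delete): buffer="hcz" (len 3), cursors c1@1 c2@2, authorship ...
After op 2 (insert('l')): buffer="hlclz" (len 5), cursors c1@2 c2@4, authorship .1.2.
After op 3 (insert('h')): buffer="hlhclhz" (len 7), cursors c1@3 c2@6, authorship .11.22.
After op 4 (insert('x')): buffer="hlhxclhxz" (len 9), cursors c1@4 c2@8, authorship .111.222.
After op 5 (insert('k')): buffer="hlhxkclhxkz" (len 11), cursors c1@5 c2@10, authorship .1111.2222.
After op 6 (insert('i')): buffer="hlhxkiclhxkiz" (len 13), cursors c1@6 c2@12, authorship .11111.22222.
After op 7 (move_left): buffer="hlhxkiclhxkiz" (len 13), cursors c1@5 c2@11, authorship .11111.22222.
After op 8 (delete): buffer="hlhxiclhxiz" (len 11), cursors c1@4 c2@9, authorship .1111.2222.
Authorship (.=original, N=cursor N): . 1 1 1 1 . 2 2 2 2 .
Index 0: author = original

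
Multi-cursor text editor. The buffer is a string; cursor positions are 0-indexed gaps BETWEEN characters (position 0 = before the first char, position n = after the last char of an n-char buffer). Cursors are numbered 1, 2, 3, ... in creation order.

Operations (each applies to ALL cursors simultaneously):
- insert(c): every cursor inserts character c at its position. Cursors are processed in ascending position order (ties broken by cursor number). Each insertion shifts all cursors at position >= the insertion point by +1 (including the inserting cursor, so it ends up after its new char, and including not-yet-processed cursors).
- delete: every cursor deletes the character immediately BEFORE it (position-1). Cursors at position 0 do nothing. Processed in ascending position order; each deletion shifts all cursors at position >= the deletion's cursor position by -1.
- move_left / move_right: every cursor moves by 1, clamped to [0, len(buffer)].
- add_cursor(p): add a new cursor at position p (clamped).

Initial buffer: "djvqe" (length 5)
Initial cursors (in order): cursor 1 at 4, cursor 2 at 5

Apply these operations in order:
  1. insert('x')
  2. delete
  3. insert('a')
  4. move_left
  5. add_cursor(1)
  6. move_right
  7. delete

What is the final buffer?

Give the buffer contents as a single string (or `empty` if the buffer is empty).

Answer: dvqe

Derivation:
After op 1 (insert('x')): buffer="djvqxex" (len 7), cursors c1@5 c2@7, authorship ....1.2
After op 2 (delete): buffer="djvqe" (len 5), cursors c1@4 c2@5, authorship .....
After op 3 (insert('a')): buffer="djvqaea" (len 7), cursors c1@5 c2@7, authorship ....1.2
After op 4 (move_left): buffer="djvqaea" (len 7), cursors c1@4 c2@6, authorship ....1.2
After op 5 (add_cursor(1)): buffer="djvqaea" (len 7), cursors c3@1 c1@4 c2@6, authorship ....1.2
After op 6 (move_right): buffer="djvqaea" (len 7), cursors c3@2 c1@5 c2@7, authorship ....1.2
After op 7 (delete): buffer="dvqe" (len 4), cursors c3@1 c1@3 c2@4, authorship ....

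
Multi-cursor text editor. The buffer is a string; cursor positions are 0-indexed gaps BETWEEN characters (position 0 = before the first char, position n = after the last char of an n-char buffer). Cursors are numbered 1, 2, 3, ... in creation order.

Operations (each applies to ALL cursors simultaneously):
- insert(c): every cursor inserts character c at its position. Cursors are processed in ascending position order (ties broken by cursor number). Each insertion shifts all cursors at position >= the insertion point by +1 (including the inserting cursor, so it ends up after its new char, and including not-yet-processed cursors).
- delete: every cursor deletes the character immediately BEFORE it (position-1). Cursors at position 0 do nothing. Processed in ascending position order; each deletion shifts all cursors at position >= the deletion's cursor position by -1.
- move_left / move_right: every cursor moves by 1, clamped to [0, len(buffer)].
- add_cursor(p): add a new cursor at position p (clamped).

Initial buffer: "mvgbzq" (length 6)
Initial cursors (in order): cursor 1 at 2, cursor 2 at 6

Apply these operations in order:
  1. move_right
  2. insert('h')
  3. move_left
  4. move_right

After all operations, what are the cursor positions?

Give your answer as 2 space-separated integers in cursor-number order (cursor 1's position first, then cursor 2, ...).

After op 1 (move_right): buffer="mvgbzq" (len 6), cursors c1@3 c2@6, authorship ......
After op 2 (insert('h')): buffer="mvghbzqh" (len 8), cursors c1@4 c2@8, authorship ...1...2
After op 3 (move_left): buffer="mvghbzqh" (len 8), cursors c1@3 c2@7, authorship ...1...2
After op 4 (move_right): buffer="mvghbzqh" (len 8), cursors c1@4 c2@8, authorship ...1...2

Answer: 4 8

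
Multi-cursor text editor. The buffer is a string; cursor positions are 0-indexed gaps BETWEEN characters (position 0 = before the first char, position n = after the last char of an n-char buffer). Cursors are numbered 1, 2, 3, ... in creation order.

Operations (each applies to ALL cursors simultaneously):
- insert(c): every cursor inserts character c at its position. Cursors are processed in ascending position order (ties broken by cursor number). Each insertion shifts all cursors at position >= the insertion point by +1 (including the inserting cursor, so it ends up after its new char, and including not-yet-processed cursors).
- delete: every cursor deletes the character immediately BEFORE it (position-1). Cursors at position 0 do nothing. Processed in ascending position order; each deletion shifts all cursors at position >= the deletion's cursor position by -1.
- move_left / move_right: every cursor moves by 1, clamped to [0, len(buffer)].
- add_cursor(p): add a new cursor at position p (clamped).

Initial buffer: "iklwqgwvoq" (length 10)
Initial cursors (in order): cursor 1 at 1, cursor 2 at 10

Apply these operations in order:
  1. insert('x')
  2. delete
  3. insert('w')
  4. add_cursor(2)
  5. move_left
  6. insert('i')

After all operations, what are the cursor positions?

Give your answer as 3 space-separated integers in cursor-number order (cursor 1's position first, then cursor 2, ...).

Answer: 3 14 3

Derivation:
After op 1 (insert('x')): buffer="ixklwqgwvoqx" (len 12), cursors c1@2 c2@12, authorship .1.........2
After op 2 (delete): buffer="iklwqgwvoq" (len 10), cursors c1@1 c2@10, authorship ..........
After op 3 (insert('w')): buffer="iwklwqgwvoqw" (len 12), cursors c1@2 c2@12, authorship .1.........2
After op 4 (add_cursor(2)): buffer="iwklwqgwvoqw" (len 12), cursors c1@2 c3@2 c2@12, authorship .1.........2
After op 5 (move_left): buffer="iwklwqgwvoqw" (len 12), cursors c1@1 c3@1 c2@11, authorship .1.........2
After op 6 (insert('i')): buffer="iiiwklwqgwvoqiw" (len 15), cursors c1@3 c3@3 c2@14, authorship .131.........22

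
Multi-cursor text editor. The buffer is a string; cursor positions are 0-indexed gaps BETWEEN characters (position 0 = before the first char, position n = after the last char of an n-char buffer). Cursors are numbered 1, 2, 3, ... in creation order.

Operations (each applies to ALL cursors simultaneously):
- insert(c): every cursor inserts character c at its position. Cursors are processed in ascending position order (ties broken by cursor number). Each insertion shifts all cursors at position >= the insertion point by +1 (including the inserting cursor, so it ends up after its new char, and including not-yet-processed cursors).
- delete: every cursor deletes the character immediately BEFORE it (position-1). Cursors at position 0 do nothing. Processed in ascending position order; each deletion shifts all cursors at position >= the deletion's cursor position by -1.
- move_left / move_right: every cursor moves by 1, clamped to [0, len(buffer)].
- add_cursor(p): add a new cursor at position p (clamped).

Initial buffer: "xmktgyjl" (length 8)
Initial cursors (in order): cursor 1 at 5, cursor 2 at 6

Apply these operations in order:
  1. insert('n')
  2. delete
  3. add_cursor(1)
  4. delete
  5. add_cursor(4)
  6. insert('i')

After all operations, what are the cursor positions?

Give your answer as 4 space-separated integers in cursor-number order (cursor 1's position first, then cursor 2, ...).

Answer: 6 6 1 8

Derivation:
After op 1 (insert('n')): buffer="xmktgnynjl" (len 10), cursors c1@6 c2@8, authorship .....1.2..
After op 2 (delete): buffer="xmktgyjl" (len 8), cursors c1@5 c2@6, authorship ........
After op 3 (add_cursor(1)): buffer="xmktgyjl" (len 8), cursors c3@1 c1@5 c2@6, authorship ........
After op 4 (delete): buffer="mktjl" (len 5), cursors c3@0 c1@3 c2@3, authorship .....
After op 5 (add_cursor(4)): buffer="mktjl" (len 5), cursors c3@0 c1@3 c2@3 c4@4, authorship .....
After op 6 (insert('i')): buffer="imktiijil" (len 9), cursors c3@1 c1@6 c2@6 c4@8, authorship 3...12.4.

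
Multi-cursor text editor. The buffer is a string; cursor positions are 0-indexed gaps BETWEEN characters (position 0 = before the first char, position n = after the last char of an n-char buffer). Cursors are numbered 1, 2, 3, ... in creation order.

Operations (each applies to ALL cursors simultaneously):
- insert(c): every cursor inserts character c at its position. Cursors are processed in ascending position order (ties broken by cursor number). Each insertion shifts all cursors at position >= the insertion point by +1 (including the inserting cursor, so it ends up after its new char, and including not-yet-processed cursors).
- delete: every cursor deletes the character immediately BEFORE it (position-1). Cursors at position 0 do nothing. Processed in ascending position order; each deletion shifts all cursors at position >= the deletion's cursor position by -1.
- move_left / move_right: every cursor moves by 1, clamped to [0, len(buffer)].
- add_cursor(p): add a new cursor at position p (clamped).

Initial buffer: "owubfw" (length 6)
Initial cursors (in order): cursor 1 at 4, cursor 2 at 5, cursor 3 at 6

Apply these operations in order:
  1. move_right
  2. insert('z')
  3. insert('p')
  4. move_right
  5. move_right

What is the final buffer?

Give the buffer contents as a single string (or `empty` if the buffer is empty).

After op 1 (move_right): buffer="owubfw" (len 6), cursors c1@5 c2@6 c3@6, authorship ......
After op 2 (insert('z')): buffer="owubfzwzz" (len 9), cursors c1@6 c2@9 c3@9, authorship .....1.23
After op 3 (insert('p')): buffer="owubfzpwzzpp" (len 12), cursors c1@7 c2@12 c3@12, authorship .....11.2323
After op 4 (move_right): buffer="owubfzpwzzpp" (len 12), cursors c1@8 c2@12 c3@12, authorship .....11.2323
After op 5 (move_right): buffer="owubfzpwzzpp" (len 12), cursors c1@9 c2@12 c3@12, authorship .....11.2323

Answer: owubfzpwzzpp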